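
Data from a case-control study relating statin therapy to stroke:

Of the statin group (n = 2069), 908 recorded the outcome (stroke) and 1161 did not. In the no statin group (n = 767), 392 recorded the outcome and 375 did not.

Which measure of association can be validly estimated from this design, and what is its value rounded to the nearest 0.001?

From the description: a = 908, b = 1161, c = 392, d = 375.
This is a case-control study: participants were sampled on outcome status, so risks in the source population cannot be estimated directly — relative risk is not valid here. The odds ratio is the appropriate measure.
OR = (a·d)/(b·c) = (908 × 375) / (1161 × 392) = 340500 / 455112 = 0.74817

0.748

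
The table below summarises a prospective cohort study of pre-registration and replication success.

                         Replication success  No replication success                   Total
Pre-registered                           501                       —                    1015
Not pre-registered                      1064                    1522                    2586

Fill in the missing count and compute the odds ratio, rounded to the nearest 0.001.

1.394

The missing cell is in the exposed row: 1015 − 501 = 514.
So a = 501, b = 514, c = 1064, d = 1522.
OR = (a·d)/(b·c) = (501 × 1522) / (514 × 1064) = 762522 / 546896 = 1.39427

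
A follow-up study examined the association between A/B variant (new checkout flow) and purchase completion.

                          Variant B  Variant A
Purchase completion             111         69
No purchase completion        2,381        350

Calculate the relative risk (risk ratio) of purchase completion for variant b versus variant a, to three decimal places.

0.270

Reading the table with exposure as columns: a = 111 (Variant B, case), b = 2381 (Variant B, non-case), c = 69 (Variant A, case), d = 350.
Risk in exposed = 111/2492 = 0.04454; risk in unexposed = 69/419 = 0.16468.
RR = 0.04454 / 0.16468 = 0.27048
The risk is 73% lower among the exposed than among the unexposed.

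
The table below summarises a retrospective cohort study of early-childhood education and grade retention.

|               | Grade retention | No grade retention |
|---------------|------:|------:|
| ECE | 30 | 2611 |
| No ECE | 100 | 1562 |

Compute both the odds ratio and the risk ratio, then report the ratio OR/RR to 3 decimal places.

0.951

Cells: a = 30, b = 2611, c = 100, d = 1562.
OR = (30·1562)/(2611·100) = 46860/261100 = 0.17947
Risk in exposed = 30/2641 = 0.01136; risk in unexposed = 100/1662 = 0.06017; RR = 0.18879
OR/RR = 0.17947 / 0.18879 = 0.95063
The outcome is rare in both groups, so OR ≈ RR (ratio near 1).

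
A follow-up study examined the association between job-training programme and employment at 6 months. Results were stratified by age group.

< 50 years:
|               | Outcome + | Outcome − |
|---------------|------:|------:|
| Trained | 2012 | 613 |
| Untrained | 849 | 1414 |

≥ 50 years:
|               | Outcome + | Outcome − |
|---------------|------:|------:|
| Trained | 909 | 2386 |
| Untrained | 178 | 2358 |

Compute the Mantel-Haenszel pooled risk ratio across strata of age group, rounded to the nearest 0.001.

RR_MH = Σ(aᵢ·n₀ᵢ/nᵢ) / Σ(cᵢ·n₁ᵢ/nᵢ), with n₁ᵢ = aᵢ+bᵢ (exposed), n₀ᵢ = cᵢ+dᵢ (unexposed), nᵢ = n₁ᵢ+n₀ᵢ.
Stratum 1 (< 50 years): n₁ = 2625, n₀ = 2263, n = 4888; a·n₀/n = 2012·2263/4888 = 931.4967; c·n₁/n = 849·2625/4888 = 455.9380
Stratum 2 (≥ 50 years): n₁ = 3295, n₀ = 2536, n = 5831; a·n₀/n = 909·2536/5831 = 395.3394; c·n₁/n = 178·3295/5831 = 100.5848
RR_MH = (931.4967 + 395.3394) / (455.9380 + 100.5848) = 1326.8361 / 556.5228 = 2.38415

2.384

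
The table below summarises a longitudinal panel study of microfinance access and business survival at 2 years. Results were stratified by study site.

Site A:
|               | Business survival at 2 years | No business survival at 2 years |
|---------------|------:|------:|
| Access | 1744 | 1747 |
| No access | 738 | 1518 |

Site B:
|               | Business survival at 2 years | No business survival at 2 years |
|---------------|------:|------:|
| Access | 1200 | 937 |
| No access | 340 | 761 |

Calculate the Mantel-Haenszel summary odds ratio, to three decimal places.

OR_MH = Σ(aᵢdᵢ/nᵢ) / Σ(bᵢcᵢ/nᵢ), where nᵢ is the stratum total.
Stratum 1 (Site A): n = 5747; a·d/n = 1744·1518/5747 = 460.6563; b·c/n = 1747·738/5747 = 224.3407
Stratum 2 (Site B): n = 3238; a·d/n = 1200·761/3238 = 282.0259; b·c/n = 937·340/3238 = 98.3879
OR_MH = (460.6563 + 282.0259) / (224.3407 + 98.3879) = 742.6823 / 322.7286 = 2.30126

2.301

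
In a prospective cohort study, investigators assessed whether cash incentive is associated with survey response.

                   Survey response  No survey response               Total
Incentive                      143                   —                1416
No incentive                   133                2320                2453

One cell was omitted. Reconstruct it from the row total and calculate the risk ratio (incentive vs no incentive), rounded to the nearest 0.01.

The missing cell is in the exposed row: 1416 − 143 = 1273.
So a = 143, b = 1273, c = 133, d = 2320.
RR = [a/(a+b)] / [c/(c+d)] = (143/1416) / (133/2453) = 0.10099/0.05422 = 1.86260

1.86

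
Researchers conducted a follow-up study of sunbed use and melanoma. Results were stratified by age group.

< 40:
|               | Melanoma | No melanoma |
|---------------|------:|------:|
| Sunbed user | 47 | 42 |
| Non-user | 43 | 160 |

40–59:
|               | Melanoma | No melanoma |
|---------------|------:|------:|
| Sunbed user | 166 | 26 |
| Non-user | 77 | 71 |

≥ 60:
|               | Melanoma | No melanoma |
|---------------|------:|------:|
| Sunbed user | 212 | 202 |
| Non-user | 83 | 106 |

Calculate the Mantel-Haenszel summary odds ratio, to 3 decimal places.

OR_MH = Σ(aᵢdᵢ/nᵢ) / Σ(bᵢcᵢ/nᵢ), where nᵢ is the stratum total.
Stratum 1 (< 40): n = 292; a·d/n = 47·160/292 = 25.7534; b·c/n = 42·43/292 = 6.1849
Stratum 2 (40–59): n = 340; a·d/n = 166·71/340 = 34.6647; b·c/n = 26·77/340 = 5.8882
Stratum 3 (≥ 60): n = 603; a·d/n = 212·106/603 = 37.2670; b·c/n = 202·83/603 = 27.8043
OR_MH = (25.7534 + 34.6647 + 37.2670) / (6.1849 + 5.8882 + 27.8043) = 97.6851 / 39.8775 = 2.44963

2.450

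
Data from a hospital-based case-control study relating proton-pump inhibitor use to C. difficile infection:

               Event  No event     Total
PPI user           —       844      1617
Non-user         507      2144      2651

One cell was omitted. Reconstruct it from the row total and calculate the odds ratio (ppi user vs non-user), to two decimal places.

The missing cell is in the exposed row: 1617 − 844 = 773.
So a = 773, b = 844, c = 507, d = 2144.
OR = (a·d)/(b·c) = (773 × 2144) / (844 × 507) = 1657312 / 427908 = 3.87306

3.87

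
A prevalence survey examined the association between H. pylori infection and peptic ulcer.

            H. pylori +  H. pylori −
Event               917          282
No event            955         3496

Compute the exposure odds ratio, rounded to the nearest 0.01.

11.90

Reading the table with exposure as columns: a = 917 (H. pylori +, case), b = 955 (H. pylori +, non-case), c = 282 (H. pylori −, case), d = 3496.
OR = (a·d)/(b·c) = (917 × 3496) / (955 × 282) = 3205832 / 269310 = 11.90387
The odds of peptic ulcer are about 11.90 times as high in the h. pylori + group.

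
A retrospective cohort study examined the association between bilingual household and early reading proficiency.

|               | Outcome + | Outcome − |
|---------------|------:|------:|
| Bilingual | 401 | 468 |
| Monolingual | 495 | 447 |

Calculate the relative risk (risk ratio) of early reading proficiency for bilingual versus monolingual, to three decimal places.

Cells: a = 401, b = 468, c = 495, d = 447.
Risk in exposed = 401/869 = 0.46145; risk in unexposed = 495/942 = 0.52548.
RR = 0.46145 / 0.52548 = 0.87815
The risk is 12% lower among the exposed than among the unexposed.

0.878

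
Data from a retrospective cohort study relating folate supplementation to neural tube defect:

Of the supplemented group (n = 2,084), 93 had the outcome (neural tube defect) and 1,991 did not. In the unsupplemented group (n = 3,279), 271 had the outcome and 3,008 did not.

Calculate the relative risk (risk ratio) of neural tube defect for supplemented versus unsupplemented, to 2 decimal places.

From the description: a = 93, b = 1991, c = 271, d = 3008.
Risk in exposed = 93/2084 = 0.04463; risk in unexposed = 271/3279 = 0.08265.
RR = 0.04463 / 0.08265 = 0.53995
The risk is 46% lower among the exposed than among the unexposed.

0.54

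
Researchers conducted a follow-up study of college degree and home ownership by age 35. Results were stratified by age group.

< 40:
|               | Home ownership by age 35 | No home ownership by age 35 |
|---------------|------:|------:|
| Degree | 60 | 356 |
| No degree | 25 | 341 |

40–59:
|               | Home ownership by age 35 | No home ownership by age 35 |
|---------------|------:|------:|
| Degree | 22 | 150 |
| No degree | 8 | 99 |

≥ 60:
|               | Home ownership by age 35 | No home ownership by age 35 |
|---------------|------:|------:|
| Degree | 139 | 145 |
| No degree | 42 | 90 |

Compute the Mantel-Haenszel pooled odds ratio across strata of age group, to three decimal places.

OR_MH = Σ(aᵢdᵢ/nᵢ) / Σ(bᵢcᵢ/nᵢ), where nᵢ is the stratum total.
Stratum 1 (< 40): n = 782; a·d/n = 60·341/782 = 26.1637; b·c/n = 356·25/782 = 11.3811
Stratum 2 (40–59): n = 279; a·d/n = 22·99/279 = 7.8065; b·c/n = 150·8/279 = 4.3011
Stratum 3 (≥ 60): n = 416; a·d/n = 139·90/416 = 30.0721; b·c/n = 145·42/416 = 14.6394
OR_MH = (26.1637 + 7.8065 + 30.0721) / (11.3811 + 4.3011 + 14.6394) = 64.0422 / 30.3216 = 2.11210

2.112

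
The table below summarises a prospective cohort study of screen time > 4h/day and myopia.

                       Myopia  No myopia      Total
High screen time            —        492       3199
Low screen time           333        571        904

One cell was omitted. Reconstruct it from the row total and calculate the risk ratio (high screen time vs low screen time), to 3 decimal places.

2.297

The missing cell is in the exposed row: 3199 − 492 = 2707.
So a = 2707, b = 492, c = 333, d = 571.
RR = [a/(a+b)] / [c/(c+d)] = (2707/3199) / (333/904) = 0.84620/0.36836 = 2.29720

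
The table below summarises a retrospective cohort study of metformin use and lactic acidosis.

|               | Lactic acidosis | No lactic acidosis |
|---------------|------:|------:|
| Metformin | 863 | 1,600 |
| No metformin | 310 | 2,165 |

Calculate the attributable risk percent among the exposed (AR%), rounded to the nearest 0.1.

64.3

Cells: a = 863, b = 1600, c = 310, d = 2165.
Risk in exposed = 863/2463 = 0.35039; risk in unexposed = 310/2475 = 0.12525.
RR = 0.35039/0.12525 = 2.79743
AR% = (RR − 1)/RR × 100 = (2.79743 − 1)/2.79743 × 100 = 64.2530%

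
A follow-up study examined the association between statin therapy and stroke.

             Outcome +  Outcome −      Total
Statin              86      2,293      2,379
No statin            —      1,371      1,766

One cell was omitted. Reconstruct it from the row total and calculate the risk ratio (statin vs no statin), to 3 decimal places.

The missing cell is in the unexposed row: 1766 − 1371 = 395.
So a = 86, b = 2293, c = 395, d = 1371.
RR = [a/(a+b)] / [c/(c+d)] = (86/2379) / (395/1766) = 0.03615/0.22367 = 0.16162

0.162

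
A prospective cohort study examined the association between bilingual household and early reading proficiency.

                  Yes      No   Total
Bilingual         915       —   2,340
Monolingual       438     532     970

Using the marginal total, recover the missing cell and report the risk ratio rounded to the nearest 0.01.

0.87

The missing cell is in the exposed row: 2340 − 915 = 1425.
So a = 915, b = 1425, c = 438, d = 532.
RR = [a/(a+b)] / [c/(c+d)] = (915/2340) / (438/970) = 0.39103/0.45155 = 0.86597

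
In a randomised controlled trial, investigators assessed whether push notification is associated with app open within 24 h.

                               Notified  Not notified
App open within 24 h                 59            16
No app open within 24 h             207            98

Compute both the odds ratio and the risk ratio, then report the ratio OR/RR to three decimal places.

1.105

Reading the table with exposure as columns: a = 59 (Notified, case), b = 207 (Notified, non-case), c = 16 (Not notified, case), d = 98.
OR = (59·98)/(207·16) = 5782/3312 = 1.74577
Risk in exposed = 59/266 = 0.22180; risk in unexposed = 16/114 = 0.14035; RR = 1.58036
OR/RR = 1.74577 / 1.58036 = 1.10467
The outcome is not rare, so the OR lies further from 1 than the RR.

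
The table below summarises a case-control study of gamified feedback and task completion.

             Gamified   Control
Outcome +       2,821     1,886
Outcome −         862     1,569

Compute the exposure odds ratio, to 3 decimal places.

2.723

Reading the table with exposure as columns: a = 2821 (Gamified, case), b = 862 (Gamified, non-case), c = 1886 (Control, case), d = 1569.
OR = (a·d)/(b·c) = (2821 × 1569) / (862 × 1886) = 4426149 / 1625732 = 2.72256
The odds of task completion are about 2.72 times as high in the gamified group.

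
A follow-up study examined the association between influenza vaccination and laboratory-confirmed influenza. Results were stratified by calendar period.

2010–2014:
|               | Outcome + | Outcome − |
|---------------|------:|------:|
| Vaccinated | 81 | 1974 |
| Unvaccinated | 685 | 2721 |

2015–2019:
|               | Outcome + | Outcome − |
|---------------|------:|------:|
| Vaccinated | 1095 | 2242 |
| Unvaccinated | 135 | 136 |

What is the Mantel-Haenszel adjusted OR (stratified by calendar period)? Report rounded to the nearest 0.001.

0.246

OR_MH = Σ(aᵢdᵢ/nᵢ) / Σ(bᵢcᵢ/nᵢ), where nᵢ is the stratum total.
Stratum 1 (2010–2014): n = 5461; a·d/n = 81·2721/5461 = 40.3591; b·c/n = 1974·685/5461 = 247.6085
Stratum 2 (2015–2019): n = 3608; a·d/n = 1095·136/3608 = 41.2749; b·c/n = 2242·135/3608 = 83.8886
OR_MH = (40.3591 + 41.2749) / (247.6085 + 83.8886) = 81.6340 / 331.4971 = 0.24626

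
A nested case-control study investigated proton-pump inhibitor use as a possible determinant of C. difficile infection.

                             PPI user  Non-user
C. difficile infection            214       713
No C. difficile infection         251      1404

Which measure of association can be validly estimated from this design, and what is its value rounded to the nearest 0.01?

1.68

Reading the table with exposure as columns: a = 214 (PPI user, case), b = 251 (PPI user, non-case), c = 713 (Non-user, case), d = 1404.
This is a nested case-control study: participants were sampled on outcome status, so risks in the source population cannot be estimated directly — relative risk is not valid here. The odds ratio is the appropriate measure.
OR = (a·d)/(b·c) = (214 × 1404) / (251 × 713) = 300456 / 178963 = 1.67887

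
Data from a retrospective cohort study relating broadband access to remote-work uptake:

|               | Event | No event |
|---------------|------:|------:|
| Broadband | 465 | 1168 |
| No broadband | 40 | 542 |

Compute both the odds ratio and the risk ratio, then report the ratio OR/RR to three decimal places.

Cells: a = 465, b = 1168, c = 40, d = 542.
OR = (465·542)/(1168·40) = 252030/46720 = 5.39448
Risk in exposed = 465/1633 = 0.28475; risk in unexposed = 40/582 = 0.06873; RR = 4.14314
OR/RR = 5.39448 / 4.14314 = 1.30203
The outcome is not rare, so the OR lies further from 1 than the RR.

1.302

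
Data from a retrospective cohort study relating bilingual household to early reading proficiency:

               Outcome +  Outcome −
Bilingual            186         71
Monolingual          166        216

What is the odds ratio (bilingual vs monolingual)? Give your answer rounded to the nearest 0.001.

Cells: a = 186, b = 71, c = 166, d = 216.
OR = (a·d)/(b·c) = (186 × 216) / (71 × 166) = 40176 / 11786 = 3.40879
The odds of early reading proficiency are about 3.41 times as high in the bilingual group.

3.409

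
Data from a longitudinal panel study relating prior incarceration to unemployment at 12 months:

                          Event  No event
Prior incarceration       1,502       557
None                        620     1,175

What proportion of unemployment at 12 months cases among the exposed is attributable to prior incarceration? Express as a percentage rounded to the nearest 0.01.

Cells: a = 1502, b = 557, c = 620, d = 1175.
Risk in exposed = 1502/2059 = 0.72948; risk in unexposed = 620/1795 = 0.34540.
RR = 0.72948/0.34540 = 2.11196
AR% = (RR − 1)/RR × 100 = (2.11196 − 1)/2.11196 × 100 = 52.6507%

52.65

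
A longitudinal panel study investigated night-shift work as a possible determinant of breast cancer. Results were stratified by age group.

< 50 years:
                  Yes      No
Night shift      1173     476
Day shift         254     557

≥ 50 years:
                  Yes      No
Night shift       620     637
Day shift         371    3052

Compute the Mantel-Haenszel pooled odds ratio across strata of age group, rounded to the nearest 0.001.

6.723

OR_MH = Σ(aᵢdᵢ/nᵢ) / Σ(bᵢcᵢ/nᵢ), where nᵢ is the stratum total.
Stratum 1 (< 50 years): n = 2460; a·d/n = 1173·557/2460 = 265.5939; b·c/n = 476·254/2460 = 49.1480
Stratum 2 (≥ 50 years): n = 4680; a·d/n = 620·3052/4680 = 404.3248; b·c/n = 637·371/4680 = 50.4972
OR_MH = (265.5939 + 404.3248) / (49.1480 + 50.4972) = 669.9187 / 99.6452 = 6.72304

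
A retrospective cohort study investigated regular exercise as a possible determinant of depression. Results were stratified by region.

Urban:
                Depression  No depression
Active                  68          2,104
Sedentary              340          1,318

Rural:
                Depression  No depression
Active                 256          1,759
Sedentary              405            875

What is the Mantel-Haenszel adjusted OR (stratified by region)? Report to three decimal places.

OR_MH = Σ(aᵢdᵢ/nᵢ) / Σ(bᵢcᵢ/nᵢ), where nᵢ is the stratum total.
Stratum 1 (Urban): n = 3830; a·d/n = 68·1318/3830 = 23.4005; b·c/n = 2104·340/3830 = 186.7781
Stratum 2 (Rural): n = 3295; a·d/n = 256·875/3295 = 67.9818; b·c/n = 1759·405/3295 = 216.2049
OR_MH = (23.4005 + 67.9818) / (186.7781 + 216.2049) = 91.3823 / 402.9829 = 0.22676

0.227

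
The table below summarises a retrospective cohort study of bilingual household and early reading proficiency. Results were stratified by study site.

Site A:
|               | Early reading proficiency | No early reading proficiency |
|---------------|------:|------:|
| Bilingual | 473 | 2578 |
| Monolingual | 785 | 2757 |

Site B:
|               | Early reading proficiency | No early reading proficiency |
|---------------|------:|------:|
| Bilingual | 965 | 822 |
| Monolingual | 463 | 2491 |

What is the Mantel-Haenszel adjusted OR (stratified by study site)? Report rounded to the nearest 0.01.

OR_MH = Σ(aᵢdᵢ/nᵢ) / Σ(bᵢcᵢ/nᵢ), where nᵢ is the stratum total.
Stratum 1 (Site A): n = 6593; a·d/n = 473·2757/6593 = 197.7948; b·c/n = 2578·785/6593 = 306.9513
Stratum 2 (Site B): n = 4741; a·d/n = 965·2491/4741 = 507.0270; b·c/n = 822·463/4741 = 80.2755
OR_MH = (197.7948 + 507.0270) / (306.9513 + 80.2755) = 704.8218 / 387.2268 = 1.82018

1.82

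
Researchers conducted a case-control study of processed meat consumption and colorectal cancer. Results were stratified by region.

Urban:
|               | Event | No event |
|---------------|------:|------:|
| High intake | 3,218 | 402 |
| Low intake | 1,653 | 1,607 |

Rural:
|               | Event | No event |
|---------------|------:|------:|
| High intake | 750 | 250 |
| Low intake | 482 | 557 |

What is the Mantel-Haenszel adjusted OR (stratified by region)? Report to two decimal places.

6.14

OR_MH = Σ(aᵢdᵢ/nᵢ) / Σ(bᵢcᵢ/nᵢ), where nᵢ is the stratum total.
Stratum 1 (Urban): n = 6880; a·d/n = 3218·1607/6880 = 751.6462; b·c/n = 402·1653/6880 = 96.5852
Stratum 2 (Rural): n = 2039; a·d/n = 750·557/2039 = 204.8798; b·c/n = 250·482/2039 = 59.0976
OR_MH = (751.6462 + 204.8798) / (96.5852 + 59.0976) = 956.5261 / 155.6828 = 6.14407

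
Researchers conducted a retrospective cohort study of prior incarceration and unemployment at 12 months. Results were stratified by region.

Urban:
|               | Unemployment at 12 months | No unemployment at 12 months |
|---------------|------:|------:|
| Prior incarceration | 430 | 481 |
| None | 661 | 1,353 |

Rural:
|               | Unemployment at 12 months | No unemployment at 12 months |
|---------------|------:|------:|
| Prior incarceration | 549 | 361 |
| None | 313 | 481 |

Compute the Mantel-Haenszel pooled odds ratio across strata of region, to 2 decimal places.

OR_MH = Σ(aᵢdᵢ/nᵢ) / Σ(bᵢcᵢ/nᵢ), where nᵢ is the stratum total.
Stratum 1 (Urban): n = 2925; a·d/n = 430·1353/2925 = 198.9026; b·c/n = 481·661/2925 = 108.6978
Stratum 2 (Rural): n = 1704; a·d/n = 549·481/1704 = 154.9701; b·c/n = 361·313/1704 = 66.3104
OR_MH = (198.9026 + 154.9701) / (108.6978 + 66.3104) = 353.8726 / 175.0082 = 2.02203

2.02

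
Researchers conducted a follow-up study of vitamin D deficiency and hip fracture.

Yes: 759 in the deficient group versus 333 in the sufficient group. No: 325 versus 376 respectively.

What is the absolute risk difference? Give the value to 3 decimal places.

0.231

From the description: a = 759, b = 325, c = 333, d = 376.
Risk in exposed = 759/1084 = 0.700185; risk in unexposed = 333/709 = 0.469676.
Risk difference = 0.700185 − 0.469676 = 0.230509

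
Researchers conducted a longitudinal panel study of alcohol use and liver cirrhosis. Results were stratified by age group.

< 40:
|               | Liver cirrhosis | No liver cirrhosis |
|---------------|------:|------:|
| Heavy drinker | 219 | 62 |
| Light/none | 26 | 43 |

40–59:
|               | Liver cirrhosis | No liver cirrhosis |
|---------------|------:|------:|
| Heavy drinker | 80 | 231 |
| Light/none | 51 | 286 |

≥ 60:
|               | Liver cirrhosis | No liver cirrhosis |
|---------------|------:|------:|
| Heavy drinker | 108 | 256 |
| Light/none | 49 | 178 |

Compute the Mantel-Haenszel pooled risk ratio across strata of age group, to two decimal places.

1.67

RR_MH = Σ(aᵢ·n₀ᵢ/nᵢ) / Σ(cᵢ·n₁ᵢ/nᵢ), with n₁ᵢ = aᵢ+bᵢ (exposed), n₀ᵢ = cᵢ+dᵢ (unexposed), nᵢ = n₁ᵢ+n₀ᵢ.
Stratum 1 (< 40): n₁ = 281, n₀ = 69, n = 350; a·n₀/n = 219·69/350 = 43.1743; c·n₁/n = 26·281/350 = 20.8743
Stratum 2 (40–59): n₁ = 311, n₀ = 337, n = 648; a·n₀/n = 80·337/648 = 41.6049; c·n₁/n = 51·311/648 = 24.4769
Stratum 3 (≥ 60): n₁ = 364, n₀ = 227, n = 591; a·n₀/n = 108·227/591 = 41.4822; c·n₁/n = 49·364/591 = 30.1794
RR_MH = (43.1743 + 41.6049 + 41.4822) / (20.8743 + 24.4769 + 30.1794) = 126.2615 / 75.5305 = 1.67166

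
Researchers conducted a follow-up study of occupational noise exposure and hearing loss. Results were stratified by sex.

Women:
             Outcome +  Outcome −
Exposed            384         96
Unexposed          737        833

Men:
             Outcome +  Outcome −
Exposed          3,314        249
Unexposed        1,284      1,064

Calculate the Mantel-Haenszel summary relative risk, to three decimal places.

1.701

RR_MH = Σ(aᵢ·n₀ᵢ/nᵢ) / Σ(cᵢ·n₁ᵢ/nᵢ), with n₁ᵢ = aᵢ+bᵢ (exposed), n₀ᵢ = cᵢ+dᵢ (unexposed), nᵢ = n₁ᵢ+n₀ᵢ.
Stratum 1 (Women): n₁ = 480, n₀ = 1570, n = 2050; a·n₀/n = 384·1570/2050 = 294.0878; c·n₁/n = 737·480/2050 = 172.5659
Stratum 2 (Men): n₁ = 3563, n₀ = 2348, n = 5911; a·n₀/n = 3314·2348/5911 = 1316.4053; c·n₁/n = 1284·3563/5911 = 773.9624
RR_MH = (294.0878 + 1316.4053) / (172.5659 + 773.9624) = 1610.4932 / 946.5283 = 1.70147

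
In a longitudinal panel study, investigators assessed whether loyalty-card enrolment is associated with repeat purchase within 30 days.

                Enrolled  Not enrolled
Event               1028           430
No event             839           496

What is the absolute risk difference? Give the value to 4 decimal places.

Reading the table with exposure as columns: a = 1028 (Enrolled, case), b = 839 (Enrolled, non-case), c = 430 (Not enrolled, case), d = 496.
Risk in exposed = 1028/1867 = 0.550616; risk in unexposed = 430/926 = 0.464363.
Risk difference = 0.550616 − 0.464363 = 0.086253

0.0863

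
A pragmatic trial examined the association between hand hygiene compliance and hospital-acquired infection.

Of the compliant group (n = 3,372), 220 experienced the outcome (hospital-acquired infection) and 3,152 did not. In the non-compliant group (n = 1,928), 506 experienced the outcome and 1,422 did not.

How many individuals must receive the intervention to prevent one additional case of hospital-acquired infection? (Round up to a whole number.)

6

Risk in treated group = 220/3372 = 0.06524; risk in control = 506/1928 = 0.26245.
Absolute risk reduction = 0.26245 − 0.06524 = 0.19720
NNT = 1 / ARR = 1 / 0.19720 = 5.071 → round up → 6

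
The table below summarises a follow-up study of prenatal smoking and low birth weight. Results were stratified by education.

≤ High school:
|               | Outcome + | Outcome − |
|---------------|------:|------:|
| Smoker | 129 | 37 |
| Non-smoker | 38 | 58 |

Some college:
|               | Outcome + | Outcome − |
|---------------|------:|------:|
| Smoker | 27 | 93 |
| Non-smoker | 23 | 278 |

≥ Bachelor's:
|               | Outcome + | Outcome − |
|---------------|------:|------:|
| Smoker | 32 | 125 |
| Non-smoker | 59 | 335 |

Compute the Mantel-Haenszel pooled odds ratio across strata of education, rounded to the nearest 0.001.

2.763

OR_MH = Σ(aᵢdᵢ/nᵢ) / Σ(bᵢcᵢ/nᵢ), where nᵢ is the stratum total.
Stratum 1 (≤ High school): n = 262; a·d/n = 129·58/262 = 28.5573; b·c/n = 37·38/262 = 5.3664
Stratum 2 (Some college): n = 421; a·d/n = 27·278/421 = 17.8290; b·c/n = 93·23/421 = 5.0808
Stratum 3 (≥ Bachelor's): n = 551; a·d/n = 32·335/551 = 19.4555; b·c/n = 125·59/551 = 13.3848
OR_MH = (28.5573 + 17.8290 + 19.4555) / (5.3664 + 5.0808 + 13.3848) = 65.8418 / 23.8319 = 2.76275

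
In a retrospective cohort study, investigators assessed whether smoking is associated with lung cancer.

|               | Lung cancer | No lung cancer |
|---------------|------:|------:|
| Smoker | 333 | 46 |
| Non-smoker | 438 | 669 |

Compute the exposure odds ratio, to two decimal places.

11.06

Cells: a = 333, b = 46, c = 438, d = 669.
OR = (a·d)/(b·c) = (333 × 669) / (46 × 438) = 222777 / 20148 = 11.05703
The odds of lung cancer are about 11.06 times as high in the smoker group.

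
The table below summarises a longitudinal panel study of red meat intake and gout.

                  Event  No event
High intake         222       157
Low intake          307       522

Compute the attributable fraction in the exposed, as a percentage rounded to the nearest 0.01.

36.78

Cells: a = 222, b = 157, c = 307, d = 522.
Risk in exposed = 222/379 = 0.58575; risk in unexposed = 307/829 = 0.37033.
RR = 0.58575/0.37033 = 1.58172
AR% = (RR − 1)/RR × 100 = (1.58172 − 1)/1.58172 × 100 = 36.7777%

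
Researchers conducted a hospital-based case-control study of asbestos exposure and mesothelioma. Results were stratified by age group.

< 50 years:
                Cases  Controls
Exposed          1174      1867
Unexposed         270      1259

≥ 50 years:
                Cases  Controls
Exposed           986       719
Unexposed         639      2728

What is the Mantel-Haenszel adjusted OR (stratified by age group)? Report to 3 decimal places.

4.250

OR_MH = Σ(aᵢdᵢ/nᵢ) / Σ(bᵢcᵢ/nᵢ), where nᵢ is the stratum total.
Stratum 1 (< 50 years): n = 4570; a·d/n = 1174·1259/4570 = 323.4280; b·c/n = 1867·270/4570 = 110.3042
Stratum 2 (≥ 50 years): n = 5072; a·d/n = 986·2728/5072 = 530.3249; b·c/n = 719·639/5072 = 90.5838
OR_MH = (323.4280 + 530.3249) / (110.3042 + 90.5838) = 853.7529 / 200.8880 = 4.24990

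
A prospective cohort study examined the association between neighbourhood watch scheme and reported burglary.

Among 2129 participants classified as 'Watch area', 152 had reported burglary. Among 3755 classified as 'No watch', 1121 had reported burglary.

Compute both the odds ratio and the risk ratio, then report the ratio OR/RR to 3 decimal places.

From the description: a = 152, b = 1977, c = 1121, d = 2634.
OR = (152·2634)/(1977·1121) = 400368/2216217 = 0.18065
Risk in exposed = 152/2129 = 0.07140; risk in unexposed = 1121/3755 = 0.29854; RR = 0.23915
OR/RR = 0.18065 / 0.23915 = 0.75540
The outcome is not rare, so the OR lies further from 1 than the RR.

0.755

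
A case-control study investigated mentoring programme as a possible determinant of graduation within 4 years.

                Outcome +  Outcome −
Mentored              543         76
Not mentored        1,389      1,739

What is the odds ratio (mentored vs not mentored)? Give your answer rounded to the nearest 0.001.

Cells: a = 543, b = 76, c = 1389, d = 1739.
OR = (a·d)/(b·c) = (543 × 1739) / (76 × 1389) = 944277 / 105564 = 8.94507
The odds of graduation within 4 years are about 8.95 times as high in the mentored group.

8.945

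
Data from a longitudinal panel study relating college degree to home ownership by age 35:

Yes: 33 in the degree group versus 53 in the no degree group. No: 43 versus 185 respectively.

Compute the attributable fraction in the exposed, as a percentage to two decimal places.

From the description: a = 33, b = 43, c = 53, d = 185.
Risk in exposed = 33/76 = 0.43421; risk in unexposed = 53/238 = 0.22269.
RR = 0.43421/0.22269 = 1.94985
AR% = (RR − 1)/RR × 100 = (1.94985 − 1)/1.94985 × 100 = 48.7140%

48.71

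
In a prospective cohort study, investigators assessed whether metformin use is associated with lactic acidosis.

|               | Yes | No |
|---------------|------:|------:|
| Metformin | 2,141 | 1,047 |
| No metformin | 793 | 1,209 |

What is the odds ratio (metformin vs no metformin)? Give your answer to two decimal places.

Cells: a = 2141, b = 1047, c = 793, d = 1209.
OR = (a·d)/(b·c) = (2141 × 1209) / (1047 × 793) = 2588469 / 830271 = 3.11762
The odds of lactic acidosis are about 3.12 times as high in the metformin group.

3.12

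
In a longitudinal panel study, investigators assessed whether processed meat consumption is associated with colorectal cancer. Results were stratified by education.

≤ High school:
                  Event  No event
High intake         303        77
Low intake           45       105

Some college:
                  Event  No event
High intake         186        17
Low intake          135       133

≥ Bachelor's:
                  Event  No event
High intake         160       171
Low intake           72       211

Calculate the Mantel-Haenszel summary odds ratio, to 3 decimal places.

5.325

OR_MH = Σ(aᵢdᵢ/nᵢ) / Σ(bᵢcᵢ/nᵢ), where nᵢ is the stratum total.
Stratum 1 (≤ High school): n = 530; a·d/n = 303·105/530 = 60.0283; b·c/n = 77·45/530 = 6.5377
Stratum 2 (Some college): n = 471; a·d/n = 186·133/471 = 52.5223; b·c/n = 17·135/471 = 4.8726
Stratum 3 (≥ Bachelor's): n = 614; a·d/n = 160·211/614 = 54.9837; b·c/n = 171·72/614 = 20.0521
OR_MH = (60.0283 + 52.5223 + 54.9837) / (6.5377 + 4.8726 + 20.0521) = 167.5343 / 31.4625 = 5.32489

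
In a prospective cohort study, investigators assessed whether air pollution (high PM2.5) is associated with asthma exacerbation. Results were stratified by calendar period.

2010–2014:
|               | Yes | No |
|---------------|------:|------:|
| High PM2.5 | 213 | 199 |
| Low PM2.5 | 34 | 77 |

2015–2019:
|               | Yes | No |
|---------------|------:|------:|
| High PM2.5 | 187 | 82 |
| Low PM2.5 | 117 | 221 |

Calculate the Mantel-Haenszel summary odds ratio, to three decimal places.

OR_MH = Σ(aᵢdᵢ/nᵢ) / Σ(bᵢcᵢ/nᵢ), where nᵢ is the stratum total.
Stratum 1 (2010–2014): n = 523; a·d/n = 213·77/523 = 31.3595; b·c/n = 199·34/523 = 12.9369
Stratum 2 (2015–2019): n = 607; a·d/n = 187·221/607 = 68.0840; b·c/n = 82·117/607 = 15.8056
OR_MH = (31.3595 + 68.0840) / (12.9369 + 15.8056) = 99.4435 / 28.7425 = 3.45981

3.460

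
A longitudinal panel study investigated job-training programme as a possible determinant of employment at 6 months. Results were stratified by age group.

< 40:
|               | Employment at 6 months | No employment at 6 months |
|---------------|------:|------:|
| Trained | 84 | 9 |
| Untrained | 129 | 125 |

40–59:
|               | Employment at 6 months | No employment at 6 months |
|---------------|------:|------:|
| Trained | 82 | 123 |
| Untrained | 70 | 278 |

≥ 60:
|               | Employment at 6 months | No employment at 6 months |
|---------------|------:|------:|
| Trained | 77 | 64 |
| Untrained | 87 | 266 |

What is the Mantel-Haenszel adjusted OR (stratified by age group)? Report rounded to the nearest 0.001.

OR_MH = Σ(aᵢdᵢ/nᵢ) / Σ(bᵢcᵢ/nᵢ), where nᵢ is the stratum total.
Stratum 1 (< 40): n = 347; a·d/n = 84·125/347 = 30.2594; b·c/n = 9·129/347 = 3.3458
Stratum 2 (40–59): n = 553; a·d/n = 82·278/553 = 41.2224; b·c/n = 123·70/553 = 15.5696
Stratum 3 (≥ 60): n = 494; a·d/n = 77·266/494 = 41.4615; b·c/n = 64·87/494 = 11.2713
OR_MH = (30.2594 + 41.2224 + 41.4615) / (3.3458 + 15.5696 + 11.2713) = 112.9433 / 30.1867 = 3.74149

3.741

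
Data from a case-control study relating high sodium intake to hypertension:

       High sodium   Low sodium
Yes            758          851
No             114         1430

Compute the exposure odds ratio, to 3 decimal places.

11.173

Reading the table with exposure as columns: a = 758 (High sodium, case), b = 114 (High sodium, non-case), c = 851 (Low sodium, case), d = 1430.
OR = (a·d)/(b·c) = (758 × 1430) / (114 × 851) = 1083940 / 97014 = 11.17303
The odds of hypertension are about 11.17 times as high in the high sodium group.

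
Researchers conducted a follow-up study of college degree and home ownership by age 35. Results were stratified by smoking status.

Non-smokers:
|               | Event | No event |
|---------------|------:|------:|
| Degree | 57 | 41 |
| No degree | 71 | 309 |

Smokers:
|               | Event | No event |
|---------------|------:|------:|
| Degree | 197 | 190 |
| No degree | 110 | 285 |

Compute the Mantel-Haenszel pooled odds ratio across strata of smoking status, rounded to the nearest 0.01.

OR_MH = Σ(aᵢdᵢ/nᵢ) / Σ(bᵢcᵢ/nᵢ), where nᵢ is the stratum total.
Stratum 1 (Non-smokers): n = 478; a·d/n = 57·309/478 = 36.8473; b·c/n = 41·71/478 = 6.0900
Stratum 2 (Smokers): n = 782; a·d/n = 197·285/782 = 71.7967; b·c/n = 190·110/782 = 26.7263
OR_MH = (36.8473 + 71.7967) / (6.0900 + 26.7263) = 108.6440 / 32.8163 = 3.31067

3.31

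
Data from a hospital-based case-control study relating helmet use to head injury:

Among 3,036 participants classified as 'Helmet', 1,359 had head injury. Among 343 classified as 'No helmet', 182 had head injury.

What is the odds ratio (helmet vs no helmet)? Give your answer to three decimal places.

From the description: a = 1359, b = 1677, c = 182, d = 161.
OR = (a·d)/(b·c) = (1359 × 161) / (1677 × 182) = 218799 / 305214 = 0.71687
Exposure is associated with lower odds of head injury (OR = 0.72 < 1).

0.717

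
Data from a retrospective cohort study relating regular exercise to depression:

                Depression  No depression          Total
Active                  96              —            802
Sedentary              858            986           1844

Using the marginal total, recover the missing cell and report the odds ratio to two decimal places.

0.16

The missing cell is in the exposed row: 802 − 96 = 706.
So a = 96, b = 706, c = 858, d = 986.
OR = (a·d)/(b·c) = (96 × 986) / (706 × 858) = 94656 / 605748 = 0.15626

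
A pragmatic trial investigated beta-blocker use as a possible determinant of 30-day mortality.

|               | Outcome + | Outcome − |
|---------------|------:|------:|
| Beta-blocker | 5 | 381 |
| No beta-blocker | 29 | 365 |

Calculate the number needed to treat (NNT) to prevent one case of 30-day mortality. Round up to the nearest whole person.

17

Risk in treated group = 5/386 = 0.01295; risk in control = 29/394 = 0.07360.
Absolute risk reduction = 0.07360 − 0.01295 = 0.06065
NNT = 1 / ARR = 1 / 0.06065 = 16.488 → round up → 17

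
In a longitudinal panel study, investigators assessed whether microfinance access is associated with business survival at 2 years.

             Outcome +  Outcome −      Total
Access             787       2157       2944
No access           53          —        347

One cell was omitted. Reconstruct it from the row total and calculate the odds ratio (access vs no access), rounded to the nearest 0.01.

The missing cell is in the unexposed row: 347 − 53 = 294.
So a = 787, b = 2157, c = 53, d = 294.
OR = (a·d)/(b·c) = (787 × 294) / (2157 × 53) = 231378 / 114321 = 2.02393

2.02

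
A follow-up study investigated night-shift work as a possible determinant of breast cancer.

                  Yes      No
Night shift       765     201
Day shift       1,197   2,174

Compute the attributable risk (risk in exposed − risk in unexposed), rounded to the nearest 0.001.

0.437

Cells: a = 765, b = 201, c = 1197, d = 2174.
Risk in exposed = 765/966 = 0.791925; risk in unexposed = 1197/3371 = 0.355088.
Risk difference = 0.791925 − 0.355088 = 0.436838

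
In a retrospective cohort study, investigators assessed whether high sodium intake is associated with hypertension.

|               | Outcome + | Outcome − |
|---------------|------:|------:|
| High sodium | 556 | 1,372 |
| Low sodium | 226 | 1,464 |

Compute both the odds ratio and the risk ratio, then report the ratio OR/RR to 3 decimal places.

Cells: a = 556, b = 1372, c = 226, d = 1464.
OR = (556·1464)/(1372·226) = 813984/310072 = 2.62515
Risk in exposed = 556/1928 = 0.28838; risk in unexposed = 226/1690 = 0.13373; RR = 2.15648
OR/RR = 2.62515 / 2.15648 = 1.21733
The outcome is not rare, so the OR lies further from 1 than the RR.

1.217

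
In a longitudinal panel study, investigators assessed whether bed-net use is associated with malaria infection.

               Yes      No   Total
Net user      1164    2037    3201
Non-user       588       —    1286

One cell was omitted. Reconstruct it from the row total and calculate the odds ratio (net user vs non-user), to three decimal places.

The missing cell is in the unexposed row: 1286 − 588 = 698.
So a = 1164, b = 2037, c = 588, d = 698.
OR = (a·d)/(b·c) = (1164 × 698) / (2037 × 588) = 812472 / 1197756 = 0.67833

0.678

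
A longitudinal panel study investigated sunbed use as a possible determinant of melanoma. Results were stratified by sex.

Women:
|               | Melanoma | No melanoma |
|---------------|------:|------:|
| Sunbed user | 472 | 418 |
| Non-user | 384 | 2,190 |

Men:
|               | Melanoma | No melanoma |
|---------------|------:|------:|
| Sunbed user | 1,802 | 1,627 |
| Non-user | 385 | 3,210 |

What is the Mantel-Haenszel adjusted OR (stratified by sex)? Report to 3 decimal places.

8.279

OR_MH = Σ(aᵢdᵢ/nᵢ) / Σ(bᵢcᵢ/nᵢ), where nᵢ is the stratum total.
Stratum 1 (Women): n = 3464; a·d/n = 472·2190/3464 = 298.4065; b·c/n = 418·384/3464 = 46.3372
Stratum 2 (Men): n = 7024; a·d/n = 1802·3210/7024 = 823.5222; b·c/n = 1627·385/7024 = 89.1792
OR_MH = (298.4065 + 823.5222) / (46.3372 + 89.1792) = 1121.9287 / 135.5164 = 8.27891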